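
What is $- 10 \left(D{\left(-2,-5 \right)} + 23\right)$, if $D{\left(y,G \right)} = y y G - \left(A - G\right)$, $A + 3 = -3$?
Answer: $-40$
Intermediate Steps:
$A = -6$ ($A = -3 - 3 = -6$)
$D{\left(y,G \right)} = 6 + G + G y^{2}$ ($D{\left(y,G \right)} = y y G + \left(G - -6\right) = y^{2} G + \left(G + 6\right) = G y^{2} + \left(6 + G\right) = 6 + G + G y^{2}$)
$- 10 \left(D{\left(-2,-5 \right)} + 23\right) = - 10 \left(\left(6 - 5 - 5 \left(-2\right)^{2}\right) + 23\right) = - 10 \left(\left(6 - 5 - 20\right) + 23\right) = - 10 \left(-19 + 23\right) = \left(-10\right) 4 = -40$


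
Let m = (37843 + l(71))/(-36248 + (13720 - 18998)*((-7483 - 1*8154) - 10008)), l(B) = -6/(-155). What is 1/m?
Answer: 20974299610/5865671 ≈ 3575.8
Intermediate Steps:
l(B) = 6/155 (l(B) = -6*(-1/155) = 6/155)
m = 5865671/20974299610 (m = (37843 + 6/155)/(-36248 + (13720 - 18998)*((-7483 - 1*8154) - 10008)) = 5865671/(155*(-36248 - 5278*((-7483 - 8154) - 10008))) = 5865671/(155*(-36248 - 5278*(-15637 - 10008))) = 5865671/(155*(-36248 - 5278*(-25645))) = 5865671/(155*(-36248 + 135354310)) = (5865671/155)/135318062 = (5865671/155)*(1/135318062) = 5865671/20974299610 ≈ 0.00027966)
1/m = 1/(5865671/20974299610) = 20974299610/5865671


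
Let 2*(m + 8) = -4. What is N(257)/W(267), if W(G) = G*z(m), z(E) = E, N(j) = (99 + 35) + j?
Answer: -391/2670 ≈ -0.14644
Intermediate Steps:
m = -10 (m = -8 + (1/2)*(-4) = -8 - 2 = -10)
N(j) = 134 + j
W(G) = -10*G (W(G) = G*(-10) = -10*G)
N(257)/W(267) = (134 + 257)/((-10*267)) = 391/(-2670) = 391*(-1/2670) = -391/2670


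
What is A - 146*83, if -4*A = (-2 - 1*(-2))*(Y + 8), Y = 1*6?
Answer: -12118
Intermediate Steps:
Y = 6
A = 0 (A = -(-2 - 1*(-2))*(6 + 8)/4 = -(-2 + 2)*14/4 = -0*14 = -¼*0 = 0)
A - 146*83 = 0 - 146*83 = 0 - 12118 = -12118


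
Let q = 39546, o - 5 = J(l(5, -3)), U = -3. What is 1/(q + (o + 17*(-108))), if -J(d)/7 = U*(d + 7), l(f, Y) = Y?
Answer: 1/37799 ≈ 2.6456e-5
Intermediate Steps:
J(d) = 147 + 21*d (J(d) = -(-21)*(d + 7) = -(-21)*(7 + d) = -7*(-21 - 3*d) = 147 + 21*d)
o = 89 (o = 5 + (147 + 21*(-3)) = 5 + (147 - 63) = 5 + 84 = 89)
1/(q + (o + 17*(-108))) = 1/(39546 + (89 + 17*(-108))) = 1/(39546 + (89 - 1836)) = 1/(39546 - 1747) = 1/37799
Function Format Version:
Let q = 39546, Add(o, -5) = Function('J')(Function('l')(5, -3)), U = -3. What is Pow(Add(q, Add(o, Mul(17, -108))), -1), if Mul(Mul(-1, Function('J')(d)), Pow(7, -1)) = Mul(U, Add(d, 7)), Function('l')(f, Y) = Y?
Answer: Rational(1, 37799) ≈ 2.6456e-5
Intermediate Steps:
Function('J')(d) = Add(147, Mul(21, d)) (Function('J')(d) = Mul(-7, Mul(-3, Add(d, 7))) = Mul(-7, Mul(-3, Add(7, d))) = Mul(-7, Add(-21, Mul(-3, d))) = Add(147, Mul(21, d)))
o = 89 (o = Add(5, Add(147, Mul(21, -3))) = Add(5, Add(147, -63)) = Add(5, 84) = 89)
Pow(Add(q, Add(o, Mul(17, -108))), -1) = Pow(Add(39546, Add(89, Mul(17, -108))), -1) = Pow(Add(39546, Add(89, -1836)), -1) = Pow(Add(39546, -1747), -1) = Pow(37799, -1) = Rational(1, 37799)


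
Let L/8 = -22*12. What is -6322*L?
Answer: 13352064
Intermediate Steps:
L = -2112 (L = 8*(-22*12) = 8*(-264) = -2112)
-6322*L = -6322*(-2112) = 13352064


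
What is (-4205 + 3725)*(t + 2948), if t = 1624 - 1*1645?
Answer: -1404960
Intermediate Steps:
t = -21 (t = 1624 - 1645 = -21)
(-4205 + 3725)*(t + 2948) = (-4205 + 3725)*(-21 + 2948) = -480*2927 = -1404960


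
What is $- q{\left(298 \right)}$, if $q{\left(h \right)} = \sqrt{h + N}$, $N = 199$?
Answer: $- \sqrt{497} \approx -22.293$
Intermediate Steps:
$q{\left(h \right)} = \sqrt{199 + h}$ ($q{\left(h \right)} = \sqrt{h + 199} = \sqrt{199 + h}$)
$- q{\left(298 \right)} = - \sqrt{199 + 298} = - \sqrt{497}$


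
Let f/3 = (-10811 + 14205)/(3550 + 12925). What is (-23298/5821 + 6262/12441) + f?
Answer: -3437382851998/1193104029975 ≈ -2.8810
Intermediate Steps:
f = 10182/16475 (f = 3*((-10811 + 14205)/(3550 + 12925)) = 3*(3394/16475) = 10182/16475 ≈ 0.61803)
(-23298/5821 + 6262/12441) + f = (-23298/5821 + 6262/12441) + 10182/16475 = -253399316/72419061 + 10182/16475 = -3437382851998/1193104029975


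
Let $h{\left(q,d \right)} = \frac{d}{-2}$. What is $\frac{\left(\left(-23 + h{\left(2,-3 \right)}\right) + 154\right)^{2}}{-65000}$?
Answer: $- \frac{2809}{10400} \approx -0.2701$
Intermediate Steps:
$h{\left(q,d \right)} = - \frac{d}{2}$ ($h{\left(q,d \right)} = d \left(- \frac{1}{2}\right) = - \frac{d}{2}$)
$\frac{\left(\left(-23 + h{\left(2,-3 \right)}\right) + 154\right)^{2}}{-65000} = \frac{\left(\left(-23 - - \frac{3}{2}\right) + 154\right)^{2}}{-65000} = \left(\left(-23 + \frac{3}{2}\right) + 154\right)^{2} \left(- \frac{1}{65000}\right) = \left(- \frac{43}{2} + 154\right)^{2} \left(- \frac{1}{65000}\right) = \left(\frac{265}{2}\right)^{2} \left(- \frac{1}{65000}\right) = \frac{70225}{4} \left(- \frac{1}{65000}\right) = - \frac{2809}{10400}$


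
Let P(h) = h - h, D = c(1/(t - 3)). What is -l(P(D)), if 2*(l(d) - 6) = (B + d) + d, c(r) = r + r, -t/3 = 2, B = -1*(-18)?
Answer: -15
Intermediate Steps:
B = 18
t = -6 (t = -3*2 = -6)
c(r) = 2*r
D = -2/9 (D = 2/(-6 - 3) = 2/(-9) = 2*(-⅑) = -2/9 ≈ -0.22222)
P(h) = 0
l(d) = 15 + d (l(d) = 6 + ((18 + d) + d)/2 = 6 + (18 + 2*d)/2 = 6 + (9 + d) = 15 + d)
-l(P(D)) = -(15 + 0) = -1*15 = -15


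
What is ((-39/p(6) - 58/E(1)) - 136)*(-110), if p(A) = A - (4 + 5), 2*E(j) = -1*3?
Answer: 27830/3 ≈ 9276.7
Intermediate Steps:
E(j) = -3/2 (E(j) = (-1*3)/2 = (½)*(-3) = -3/2)
p(A) = -9 + A (p(A) = A - 1*9 = A - 9 = -9 + A)
((-39/p(6) - 58/E(1)) - 136)*(-110) = ((-39/(-9 + 6) - 58/(-3/2)) - 136)*(-110) = ((-39/(-3) - 58*(-⅔)) - 136)*(-110) = ((-39*(-⅓) + 116/3) - 136)*(-110) = ((13 + 116/3) - 136)*(-110) = (155/3 - 136)*(-110) = -253/3*(-110) = 27830/3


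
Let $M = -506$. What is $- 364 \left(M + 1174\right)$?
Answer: $-243152$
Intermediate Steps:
$- 364 \left(M + 1174\right) = - 364 \left(-506 + 1174\right) = \left(-364\right) 668 = -243152$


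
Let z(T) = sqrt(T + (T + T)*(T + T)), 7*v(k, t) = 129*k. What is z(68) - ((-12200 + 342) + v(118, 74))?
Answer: 67784/7 + 2*sqrt(4641) ≈ 9819.7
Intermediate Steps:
v(k, t) = 129*k/7 (v(k, t) = (129*k)/7 = 129*k/7)
z(T) = sqrt(T + 4*T**2) (z(T) = sqrt(T + (2*T)*(2*T)) = sqrt(T + 4*T**2))
z(68) - ((-12200 + 342) + v(118, 74)) = sqrt(68*(1 + 4*68)) - ((-12200 + 342) + (129/7)*118) = sqrt(68*(1 + 272)) - (-11858 + 15222/7) = sqrt(68*273) - 1*(-67784/7) = sqrt(18564) + 67784/7 = 2*sqrt(4641) + 67784/7 = 67784/7 + 2*sqrt(4641)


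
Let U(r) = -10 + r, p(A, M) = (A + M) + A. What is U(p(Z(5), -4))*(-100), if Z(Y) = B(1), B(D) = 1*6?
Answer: 200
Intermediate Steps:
B(D) = 6
Z(Y) = 6
p(A, M) = M + 2*A
U(p(Z(5), -4))*(-100) = (-10 + (-4 + 2*6))*(-100) = (-10 + (-4 + 12))*(-100) = (-10 + 8)*(-100) = -2*(-100) = 200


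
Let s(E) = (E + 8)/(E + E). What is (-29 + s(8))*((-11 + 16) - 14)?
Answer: 252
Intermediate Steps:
s(E) = (8 + E)/(2*E) (s(E) = (8 + E)/((2*E)) = (8 + E)*(1/(2*E)) = (8 + E)/(2*E))
(-29 + s(8))*((-11 + 16) - 14) = (-29 + (1/2)*(8 + 8)/8)*((-11 + 16) - 14) = (-29 + (1/2)*(1/8)*16)*(5 - 14) = (-29 + 1)*(-9) = -28*(-9) = 252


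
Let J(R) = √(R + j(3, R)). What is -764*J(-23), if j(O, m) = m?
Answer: -764*I*√46 ≈ -5181.7*I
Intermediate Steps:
J(R) = √2*√R (J(R) = √(R + R) = √(2*R) = √2*√R)
-764*J(-23) = -764*√2*√(-23) = -764*√2*I*√23 = -764*I*√46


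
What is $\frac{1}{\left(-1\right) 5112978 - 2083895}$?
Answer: $- \frac{1}{7196873} \approx -1.3895 \cdot 10^{-7}$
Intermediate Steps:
$\frac{1}{\left(-1\right) 5112978 - 2083895} = \frac{1}{-5112978 - 2083895} = \frac{1}{-7196873} = - \frac{1}{7196873}$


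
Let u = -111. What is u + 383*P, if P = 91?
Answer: 34742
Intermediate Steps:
u + 383*P = -111 + 383*91 = -111 + 34853 = 34742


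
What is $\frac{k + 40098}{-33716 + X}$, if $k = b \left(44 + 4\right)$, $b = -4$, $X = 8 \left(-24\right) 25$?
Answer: $- \frac{19953}{19258} \approx -1.0361$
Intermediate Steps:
$X = -4800$ ($X = \left(-192\right) 25 = -4800$)
$k = -192$ ($k = - 4 \left(44 + 4\right) = \left(-4\right) 48 = -192$)
$\frac{k + 40098}{-33716 + X} = \frac{-192 + 40098}{-33716 - 4800} = \frac{39906}{-38516} = 39906 \left(- \frac{1}{38516}\right) = - \frac{19953}{19258}$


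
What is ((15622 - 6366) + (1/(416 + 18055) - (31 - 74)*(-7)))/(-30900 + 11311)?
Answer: -8705674/19043601 ≈ -0.45714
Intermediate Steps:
((15622 - 6366) + (1/(416 + 18055) - (31 - 74)*(-7)))/(-30900 + 11311) = (9256 + (1/18471 - (-43)*(-7)))/(-19589) = (9256 + (1/18471 - 1*301))*(-1/19589) = (9256 + (1/18471 - 301))*(-1/19589) = (9256 - 5559770/18471)*(-1/19589) = (165407806/18471)*(-1/19589) = -8705674/19043601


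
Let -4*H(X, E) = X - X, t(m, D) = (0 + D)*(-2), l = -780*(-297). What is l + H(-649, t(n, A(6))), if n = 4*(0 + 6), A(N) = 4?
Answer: 231660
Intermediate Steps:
l = 231660
n = 24 (n = 4*6 = 24)
t(m, D) = -2*D (t(m, D) = D*(-2) = -2*D)
H(X, E) = 0 (H(X, E) = -(X - X)/4 = -¼*0 = 0)
l + H(-649, t(n, A(6))) = 231660 + 0 = 231660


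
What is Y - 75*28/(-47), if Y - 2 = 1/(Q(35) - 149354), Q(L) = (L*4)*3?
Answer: 326761149/6999898 ≈ 46.681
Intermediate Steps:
Q(L) = 12*L (Q(L) = (4*L)*3 = 12*L)
Y = 297867/148934 (Y = 2 + 1/(12*35 - 149354) = 2 + 1/(420 - 149354) = 2 + 1/(-148934) = 2 - 1/148934 = 297867/148934 ≈ 2.0000)
Y - 75*28/(-47) = 297867/148934 - 75*28/(-47) = 297867/148934 - 2100*(-1/47) = 297867/148934 + 2100/47 = 326761149/6999898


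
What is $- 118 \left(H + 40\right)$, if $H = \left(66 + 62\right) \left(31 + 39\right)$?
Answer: $-1062000$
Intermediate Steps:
$H = 8960$ ($H = 128 \cdot 70 = 8960$)
$- 118 \left(H + 40\right) = - 118 \left(8960 + 40\right) = \left(-118\right) 9000 = -1062000$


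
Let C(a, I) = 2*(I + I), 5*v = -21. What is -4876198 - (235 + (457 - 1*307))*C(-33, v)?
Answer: -4869730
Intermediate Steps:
v = -21/5 (v = (⅕)*(-21) = -21/5 ≈ -4.2000)
C(a, I) = 4*I (C(a, I) = 2*(2*I) = 4*I)
-4876198 - (235 + (457 - 1*307))*C(-33, v) = -4876198 - (235 + (457 - 1*307))*4*(-21/5) = -4876198 - (235 + (457 - 307))*(-84)/5 = -4876198 - (235 + 150)*(-84)/5 = -4876198 - 385*(-84)/5 = -4876198 - 1*(-6468) = -4876198 + 6468 = -4869730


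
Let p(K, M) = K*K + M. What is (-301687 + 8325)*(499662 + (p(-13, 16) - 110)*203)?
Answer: -151048280094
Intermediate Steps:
p(K, M) = M + K**2 (p(K, M) = K**2 + M = M + K**2)
(-301687 + 8325)*(499662 + (p(-13, 16) - 110)*203) = (-301687 + 8325)*(499662 + ((16 + (-13)**2) - 110)*203) = -293362*(499662 + ((16 + 169) - 110)*203) = -293362*(499662 + (185 - 110)*203) = -293362*(499662 + 75*203) = -293362*(499662 + 15225) = -293362*514887 = -151048280094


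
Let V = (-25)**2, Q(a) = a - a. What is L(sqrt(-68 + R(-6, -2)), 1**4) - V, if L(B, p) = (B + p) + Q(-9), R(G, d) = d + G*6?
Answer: -624 + I*sqrt(106) ≈ -624.0 + 10.296*I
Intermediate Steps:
Q(a) = 0
R(G, d) = d + 6*G
L(B, p) = B + p (L(B, p) = (B + p) + 0 = B + p)
V = 625
L(sqrt(-68 + R(-6, -2)), 1**4) - V = (sqrt(-68 + (-2 + 6*(-6))) + 1**4) - 1*625 = (sqrt(-68 + (-2 - 36)) + 1) - 625 = (sqrt(-68 - 38) + 1) - 625 = (sqrt(-106) + 1) - 625 = (I*sqrt(106) + 1) - 625 = (1 + I*sqrt(106)) - 625 = -624 + I*sqrt(106)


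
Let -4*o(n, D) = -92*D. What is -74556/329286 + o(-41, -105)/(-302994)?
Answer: -1210821943/5542871238 ≈ -0.21845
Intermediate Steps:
o(n, D) = 23*D (o(n, D) = -(-23)*D = 23*D)
-74556/329286 + o(-41, -105)/(-302994) = -74556/329286 + (23*(-105))/(-302994) = -74556*1/329286 - 2415*(-1/302994) = -12426/54881 + 805/100998 = -1210821943/5542871238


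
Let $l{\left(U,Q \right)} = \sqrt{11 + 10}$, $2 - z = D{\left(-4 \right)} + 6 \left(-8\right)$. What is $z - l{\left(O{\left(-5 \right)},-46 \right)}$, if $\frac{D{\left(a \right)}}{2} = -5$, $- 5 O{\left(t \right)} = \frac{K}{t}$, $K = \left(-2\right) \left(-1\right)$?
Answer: $60 - \sqrt{21} \approx 55.417$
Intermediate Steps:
$K = 2$
$O{\left(t \right)} = - \frac{2}{5 t}$ ($O{\left(t \right)} = - \frac{2 \frac{1}{t}}{5} = - \frac{2}{5 t}$)
$D{\left(a \right)} = -10$ ($D{\left(a \right)} = 2 \left(-5\right) = -10$)
$z = 60$ ($z = 2 - \left(-10 + 6 \left(-8\right)\right) = 2 - \left(-10 - 48\right) = 2 - -58 = 2 + 58 = 60$)
$l{\left(U,Q \right)} = \sqrt{21}$
$z - l{\left(O{\left(-5 \right)},-46 \right)} = 60 - \sqrt{21}$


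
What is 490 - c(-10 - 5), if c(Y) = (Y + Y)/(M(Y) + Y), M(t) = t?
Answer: 489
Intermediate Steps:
c(Y) = 1 (c(Y) = (Y + Y)/(Y + Y) = (2*Y)/((2*Y)) = (2*Y)*(1/(2*Y)) = 1)
490 - c(-10 - 5) = 490 - 1*1 = 490 - 1 = 489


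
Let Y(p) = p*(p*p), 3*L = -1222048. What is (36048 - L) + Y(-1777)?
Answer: -16832523107/3 ≈ -5.6108e+9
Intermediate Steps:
L = -1222048/3 (L = (⅓)*(-1222048) = -1222048/3 ≈ -4.0735e+5)
Y(p) = p³ (Y(p) = p*p² = p³)
(36048 - L) + Y(-1777) = (36048 - 1*(-1222048/3)) + (-1777)³ = (36048 + 1222048/3) - 5611284433 = 1330192/3 - 5611284433 = -16832523107/3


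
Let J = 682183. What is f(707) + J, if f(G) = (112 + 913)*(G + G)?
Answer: 2131533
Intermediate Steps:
f(G) = 2050*G (f(G) = 1025*(2*G) = 2050*G)
f(707) + J = 2050*707 + 682183 = 1449350 + 682183 = 2131533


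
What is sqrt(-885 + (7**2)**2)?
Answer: 2*sqrt(379) ≈ 38.936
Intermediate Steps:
sqrt(-885 + (7**2)**2) = sqrt(-885 + 49**2) = sqrt(-885 + 2401) = sqrt(1516) = 2*sqrt(379)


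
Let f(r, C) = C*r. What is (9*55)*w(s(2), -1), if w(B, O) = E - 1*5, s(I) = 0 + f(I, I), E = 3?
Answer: -990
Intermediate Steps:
s(I) = I**2 (s(I) = 0 + I*I = 0 + I**2 = I**2)
w(B, O) = -2 (w(B, O) = 3 - 1*5 = 3 - 5 = -2)
(9*55)*w(s(2), -1) = (9*55)*(-2) = 495*(-2) = -990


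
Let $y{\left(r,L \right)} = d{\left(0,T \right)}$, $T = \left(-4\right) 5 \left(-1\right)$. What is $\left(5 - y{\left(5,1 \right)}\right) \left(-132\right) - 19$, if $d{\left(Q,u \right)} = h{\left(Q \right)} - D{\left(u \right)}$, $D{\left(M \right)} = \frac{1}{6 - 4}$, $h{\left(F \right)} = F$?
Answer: $-745$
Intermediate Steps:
$D{\left(M \right)} = \frac{1}{2}$
$T = 20$ ($T = \left(-20\right) \left(-1\right) = 20$)
$d{\left(Q,u \right)} = - \frac{1}{2} + Q$ ($d{\left(Q,u \right)} = Q - \frac{1}{2} = - \frac{1}{2} + Q$)
$y{\left(r,L \right)} = - \frac{1}{2}$ ($y{\left(r,L \right)} = - \frac{1}{2} + 0 = - \frac{1}{2}$)
$\left(5 - y{\left(5,1 \right)}\right) \left(-132\right) - 19 = \left(5 - - \frac{1}{2}\right) \left(-132\right) - 19 = \left(5 + \frac{1}{2}\right) \left(-132\right) - 19 = \frac{11}{2} \left(-132\right) - 19 = -726 - 19 = -745$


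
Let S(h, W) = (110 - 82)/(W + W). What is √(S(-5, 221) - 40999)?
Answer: I*√2002429065/221 ≈ 202.48*I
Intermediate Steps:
S(h, W) = 14/W (S(h, W) = 28/((2*W)) = 28*(1/(2*W)) = 14/W)
√(S(-5, 221) - 40999) = √(14/221 - 40999) = √(-9060765/221) = I*√2002429065/221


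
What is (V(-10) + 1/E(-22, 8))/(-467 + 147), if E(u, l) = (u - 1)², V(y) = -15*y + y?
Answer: -74061/169280 ≈ -0.43751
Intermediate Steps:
V(y) = -14*y
E(u, l) = (-1 + u)²
(V(-10) + 1/E(-22, 8))/(-467 + 147) = (-14*(-10) + 1/((-1 - 22)²))/(-467 + 147) = (140 + 1/((-23)²))/(-320) = (140 + 1/529)*(-1/320) = (74061/529)*(-1/320) = -74061/169280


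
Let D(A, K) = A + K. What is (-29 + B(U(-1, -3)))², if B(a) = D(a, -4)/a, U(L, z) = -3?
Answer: 6400/9 ≈ 711.11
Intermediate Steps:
B(a) = (-4 + a)/a (B(a) = (a - 4)/a = (-4 + a)/a)
(-29 + B(U(-1, -3)))² = (-29 + (-4 - 3)/(-3))² = (-29 - ⅓*(-7))² = (-29 + 7/3)² = (-80/3)² = 6400/9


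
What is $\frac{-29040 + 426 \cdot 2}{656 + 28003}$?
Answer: $- \frac{9396}{9553} \approx -0.98357$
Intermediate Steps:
$\frac{-29040 + 426 \cdot 2}{656 + 28003} = \frac{-29040 + 852}{28659} = \left(-28188\right) \frac{1}{28659} = - \frac{9396}{9553}$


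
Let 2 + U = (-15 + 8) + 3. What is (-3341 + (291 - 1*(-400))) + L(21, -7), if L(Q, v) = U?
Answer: -2656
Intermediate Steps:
U = -6 (U = -2 + ((-15 + 8) + 3) = -2 + (-7 + 3) = -2 - 4 = -6)
L(Q, v) = -6
(-3341 + (291 - 1*(-400))) + L(21, -7) = (-3341 + (291 - 1*(-400))) - 6 = (-3341 + (291 + 400)) - 6 = (-3341 + 691) - 6 = -2650 - 6 = -2656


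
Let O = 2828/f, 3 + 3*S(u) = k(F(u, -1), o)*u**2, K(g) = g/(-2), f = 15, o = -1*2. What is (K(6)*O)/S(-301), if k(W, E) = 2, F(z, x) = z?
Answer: -8484/905995 ≈ -0.0093643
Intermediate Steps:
o = -2
K(g) = -g/2 (K(g) = g*(-1/2) = -g/2)
S(u) = -1 + 2*u**2/3 (S(u) = -1 + (2*u**2)/3 = -1 + 2*u**2/3)
O = 2828/15 ≈ 188.53
(K(6)*O)/S(-301) = (-1/2*6*(2828/15))/(-1 + (2/3)*(-301)**2) = (-3*2828/15)/(-1 + (2/3)*90601) = -2828/(5*(-1 + 181202/3)) = -2828/(5*181199/3) = -2828/5*3/181199 = -8484/905995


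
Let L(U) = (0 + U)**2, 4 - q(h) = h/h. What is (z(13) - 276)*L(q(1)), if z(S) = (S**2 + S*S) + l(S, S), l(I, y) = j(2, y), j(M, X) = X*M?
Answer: 792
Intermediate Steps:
j(M, X) = M*X
l(I, y) = 2*y
z(S) = 2*S + 2*S**2 (z(S) = (S**2 + S*S) + 2*S = (S**2 + S**2) + 2*S = 2*S**2 + 2*S = 2*S + 2*S**2)
q(h) = 3 (q(h) = 4 - h/h = 4 - 1*1 = 4 - 1 = 3)
L(U) = U**2
(z(13) - 276)*L(q(1)) = (2*13*(1 + 13) - 276)*3**2 = (2*13*14 - 276)*9 = (364 - 276)*9 = 88*9 = 792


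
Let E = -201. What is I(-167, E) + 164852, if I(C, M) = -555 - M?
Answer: 164498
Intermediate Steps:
I(-167, E) + 164852 = (-555 - 1*(-201)) + 164852 = (-555 + 201) + 164852 = -354 + 164852 = 164498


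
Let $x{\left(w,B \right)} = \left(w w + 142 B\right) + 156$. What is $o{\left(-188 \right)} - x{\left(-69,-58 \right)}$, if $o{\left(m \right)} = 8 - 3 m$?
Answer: $3891$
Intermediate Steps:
$x{\left(w,B \right)} = 156 + w^{2} + 142 B$ ($x{\left(w,B \right)} = \left(w^{2} + 142 B\right) + 156 = 156 + w^{2} + 142 B$)
$o{\left(-188 \right)} - x{\left(-69,-58 \right)} = \left(8 - -564\right) - \left(156 + \left(-69\right)^{2} + 142 \left(-58\right)\right) = \left(8 + 564\right) - \left(156 + 4761 - 8236\right) = 572 - -3319 = 572 + 3319 = 3891$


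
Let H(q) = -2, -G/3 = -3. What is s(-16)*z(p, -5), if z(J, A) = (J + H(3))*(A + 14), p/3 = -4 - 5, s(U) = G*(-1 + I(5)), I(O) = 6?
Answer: -11745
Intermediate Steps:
G = 9 (G = -3*(-3) = 9)
s(U) = 45 (s(U) = 9*(-1 + 6) = 9*5 = 45)
p = -27 (p = 3*(-4 - 5) = 3*(-9) = -27)
z(J, A) = (-2 + J)*(14 + A) (z(J, A) = (J - 2)*(A + 14) = (-2 + J)*(14 + A))
s(-16)*z(p, -5) = 45*(-28 - 2*(-5) + 14*(-27) - 5*(-27)) = 45*(-28 + 10 - 378 + 135) = 45*(-261) = -11745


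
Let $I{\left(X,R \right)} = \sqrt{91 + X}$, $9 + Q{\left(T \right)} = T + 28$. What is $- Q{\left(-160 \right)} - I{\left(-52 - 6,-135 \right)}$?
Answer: $141 - \sqrt{33} \approx 135.26$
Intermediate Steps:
$Q{\left(T \right)} = 19 + T$ ($Q{\left(T \right)} = -9 + \left(T + 28\right) = -9 + \left(28 + T\right) = 19 + T$)
$- Q{\left(-160 \right)} - I{\left(-52 - 6,-135 \right)} = - (19 - 160) - \sqrt{91 - 58} = \left(-1\right) \left(-141\right) - \sqrt{91 - 58} = 141 - \sqrt{33}$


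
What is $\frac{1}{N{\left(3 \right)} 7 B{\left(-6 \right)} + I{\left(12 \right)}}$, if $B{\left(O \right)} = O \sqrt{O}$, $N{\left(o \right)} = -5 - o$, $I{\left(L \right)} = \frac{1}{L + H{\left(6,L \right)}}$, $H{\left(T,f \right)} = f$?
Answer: $\frac{24}{390168577} - \frac{193536 i \sqrt{6}}{390168577} \approx 6.1512 \cdot 10^{-8} - 0.001215 i$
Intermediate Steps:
$I{\left(L \right)} = \frac{1}{2 L}$ ($I{\left(L \right)} = \frac{1}{L + L} = \frac{1}{2 L}$)
$B{\left(O \right)} = O^{\frac{3}{2}}$
$\frac{1}{N{\left(3 \right)} 7 B{\left(-6 \right)} + I{\left(12 \right)}} = \frac{1}{\left(-5 - 3\right) 7 \left(-6\right)^{\frac{3}{2}} + \frac{1}{2 \cdot 12}} = \frac{1}{\left(-5 - 3\right) 7 \left(- 6 i \sqrt{6}\right) + \frac{1}{2} \cdot \frac{1}{12}} = \frac{1}{\left(-8\right) 7 \left(- 6 i \sqrt{6}\right) + \frac{1}{24}} = \frac{1}{- 56 \left(- 6 i \sqrt{6}\right) + \frac{1}{24}} = \frac{1}{336 i \sqrt{6} + \frac{1}{24}} = \frac{1}{\frac{1}{24} + 336 i \sqrt{6}}$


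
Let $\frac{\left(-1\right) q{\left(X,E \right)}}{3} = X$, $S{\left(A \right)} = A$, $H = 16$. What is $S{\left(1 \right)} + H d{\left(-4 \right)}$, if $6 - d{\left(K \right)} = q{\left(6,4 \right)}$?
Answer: $385$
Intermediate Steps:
$q{\left(X,E \right)} = - 3 X$
$d{\left(K \right)} = 24$ ($d{\left(K \right)} = 6 - \left(-3\right) 6 = 6 - -18 = 6 + 18 = 24$)
$S{\left(1 \right)} + H d{\left(-4 \right)} = 1 + 16 \cdot 24 = 1 + 384 = 385$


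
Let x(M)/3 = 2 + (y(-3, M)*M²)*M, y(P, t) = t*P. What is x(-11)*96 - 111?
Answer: -12649359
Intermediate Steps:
y(P, t) = P*t
x(M) = 6 - 9*M⁴ (x(M) = 3*(2 + ((-3*M)*M²)*M) = 3*(2 + (-3*M³)*M) = 3*(2 - 3*M⁴) = 6 - 9*M⁴)
x(-11)*96 - 111 = (6 - 9*(-11)⁴)*96 - 111 = (6 - 9*14641)*96 - 111 = (6 - 131769)*96 - 111 = -131763*96 - 111 = -12649248 - 111 = -12649359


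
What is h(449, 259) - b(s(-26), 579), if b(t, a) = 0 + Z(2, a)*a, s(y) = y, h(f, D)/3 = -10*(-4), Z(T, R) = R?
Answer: -335121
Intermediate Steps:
h(f, D) = 120 (h(f, D) = 3*(-10*(-4)) = 3*40 = 120)
b(t, a) = a² (b(t, a) = 0 + a*a = 0 + a² = a²)
h(449, 259) - b(s(-26), 579) = 120 - 1*579² = 120 - 1*335241 = 120 - 335241 = -335121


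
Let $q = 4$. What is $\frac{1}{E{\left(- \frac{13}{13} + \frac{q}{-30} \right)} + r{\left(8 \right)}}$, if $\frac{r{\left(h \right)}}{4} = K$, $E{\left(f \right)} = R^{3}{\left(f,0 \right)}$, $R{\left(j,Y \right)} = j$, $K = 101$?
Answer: $\frac{3375}{1358587} \approx 0.0024842$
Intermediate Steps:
$E{\left(f \right)} = f^{3}$
$r{\left(h \right)} = 404$ ($r{\left(h \right)} = 4 \cdot 101 = 404$)
$\frac{1}{E{\left(- \frac{13}{13} + \frac{q}{-30} \right)} + r{\left(8 \right)}} = \frac{1}{\left(- \frac{13}{13} + \frac{4}{-30}\right)^{3} + 404} = \frac{1}{\left(\left(-13\right) \frac{1}{13} + 4 \left(- \frac{1}{30}\right)\right)^{3} + 404} = \frac{1}{\left(-1 - \frac{2}{15}\right)^{3} + 404} = \frac{1}{\left(- \frac{17}{15}\right)^{3} + 404} = \frac{1}{- \frac{4913}{3375} + 404} = \frac{1}{\frac{1358587}{3375}} = \frac{3375}{1358587}$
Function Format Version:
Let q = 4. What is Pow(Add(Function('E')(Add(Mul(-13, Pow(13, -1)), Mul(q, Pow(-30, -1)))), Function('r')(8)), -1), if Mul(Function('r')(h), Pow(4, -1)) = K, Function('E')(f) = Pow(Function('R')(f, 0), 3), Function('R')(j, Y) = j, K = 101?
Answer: Rational(3375, 1358587) ≈ 0.0024842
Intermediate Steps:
Function('E')(f) = Pow(f, 3)
Function('r')(h) = 404 (Function('r')(h) = Mul(4, 101) = 404)
Pow(Add(Function('E')(Add(Mul(-13, Pow(13, -1)), Mul(q, Pow(-30, -1)))), Function('r')(8)), -1) = Pow(Add(Pow(Add(Mul(-13, Pow(13, -1)), Mul(4, Pow(-30, -1))), 3), 404), -1) = Pow(Add(Pow(Add(Mul(-13, Rational(1, 13)), Mul(4, Rational(-1, 30))), 3), 404), -1) = Pow(Add(Pow(Add(-1, Rational(-2, 15)), 3), 404), -1) = Pow(Add(Pow(Rational(-17, 15), 3), 404), -1) = Pow(Add(Rational(-4913, 3375), 404), -1) = Pow(Rational(1358587, 3375), -1) = Rational(3375, 1358587)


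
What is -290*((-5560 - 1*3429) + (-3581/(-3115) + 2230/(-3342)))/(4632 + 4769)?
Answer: 2713629618422/9786751233 ≈ 277.28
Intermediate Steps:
-290*((-5560 - 1*3429) + (-3581/(-3115) + 2230/(-3342)))/(4632 + 4769) = -290*((-5560 - 3429) + (-3581*(-1/3115) + 2230*(-1/3342)))/9401 = -290*(-8989 + (3581/3115 - 1115/1671))/9401 = -290*(-8989 + 2510626/5205165)/9401 = -(-2713629618422)/(1041033*9401) = -290*(-46786717559/48933756165) = 2713629618422/9786751233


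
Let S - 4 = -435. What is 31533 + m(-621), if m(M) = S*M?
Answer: 299184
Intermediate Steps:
S = -431 (S = 4 - 435 = -431)
m(M) = -431*M
31533 + m(-621) = 31533 - 431*(-621) = 31533 + 267651 = 299184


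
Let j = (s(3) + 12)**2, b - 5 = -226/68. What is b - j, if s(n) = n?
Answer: -7593/34 ≈ -223.32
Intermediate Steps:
b = 57/34 (b = 5 - 226/68 = 5 - 226*1/68 = 5 - 113/34 = 57/34 ≈ 1.6765)
j = 225 (j = (3 + 12)**2 = 15**2 = 225)
b - j = 57/34 - 1*225 = 57/34 - 225 = -7593/34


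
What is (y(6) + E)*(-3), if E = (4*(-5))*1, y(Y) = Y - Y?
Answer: 60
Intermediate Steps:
y(Y) = 0
E = -20 (E = -20*1 = -20)
(y(6) + E)*(-3) = (0 - 20)*(-3) = -20*(-3) = 60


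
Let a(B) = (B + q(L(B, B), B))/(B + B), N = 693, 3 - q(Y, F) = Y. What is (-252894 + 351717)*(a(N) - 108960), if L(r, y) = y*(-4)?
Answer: -829098024262/77 ≈ -1.0767e+10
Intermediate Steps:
L(r, y) = -4*y
q(Y, F) = 3 - Y
a(B) = (3 + 5*B)/(2*B) (a(B) = (B + (3 - (-4)*B))/(B + B) = (B + (3 + 4*B))/((2*B)) = (3 + 5*B)*(1/(2*B)) = (3 + 5*B)/(2*B))
(-252894 + 351717)*(a(N) - 108960) = (-252894 + 351717)*((1/2)*(3 + 5*693)/693 - 108960) = 98823*((1/2)*(1/693)*(3 + 3465) - 108960) = 98823*((1/2)*(1/693)*3468 - 108960) = 98823*(578/231 - 108960) = 98823*(-25169182/231) = -829098024262/77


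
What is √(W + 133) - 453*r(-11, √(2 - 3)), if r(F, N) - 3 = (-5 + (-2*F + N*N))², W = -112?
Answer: -117327 + √21 ≈ -1.1732e+5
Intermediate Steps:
r(F, N) = 3 + (-5 + N² - 2*F)² (r(F, N) = 3 + (-5 + (-2*F + N*N))² = 3 + (-5 + (-2*F + N²))² = 3 + (-5 + (N² - 2*F))² = 3 + (-5 + N² - 2*F)²)
√(W + 133) - 453*r(-11, √(2 - 3)) = √(-112 + 133) - 453*(3 + (5 - (√(2 - 3))² + 2*(-11))²) = √21 - 453*(3 + (5 - (√(-1))² - 22)²) = √21 - 453*(3 + (5 - I² - 22)²) = √21 - 453*(3 + (5 - 1*(-1) - 22)²) = √21 - 453*(3 + (5 + 1 - 22)²) = √21 - 453*(3 + (-16)²) = √21 - 453*(3 + 256) = √21 - 453*259 = √21 - 117327 = -117327 + √21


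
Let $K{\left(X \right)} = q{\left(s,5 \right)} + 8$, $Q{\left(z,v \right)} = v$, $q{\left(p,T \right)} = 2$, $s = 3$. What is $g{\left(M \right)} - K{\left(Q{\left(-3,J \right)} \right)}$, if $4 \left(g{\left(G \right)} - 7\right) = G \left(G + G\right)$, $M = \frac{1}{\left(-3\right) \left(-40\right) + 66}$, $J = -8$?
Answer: $- \frac{207575}{69192} \approx -3.0$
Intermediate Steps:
$M = \frac{1}{186}$ ($M = \frac{1}{120 + 66} = \frac{1}{186} \approx 0.0053763$)
$g{\left(G \right)} = 7 + \frac{G^{2}}{2}$ ($g{\left(G \right)} = 7 + \frac{G \left(G + G\right)}{4} = 7 + \frac{G 2 G}{4} = 7 + \frac{2 G^{2}}{4} = 7 + \frac{G^{2}}{2}$)
$K{\left(X \right)} = 10$ ($K{\left(X \right)} = 2 + 8 = 10$)
$g{\left(M \right)} - K{\left(Q{\left(-3,J \right)} \right)} = \left(7 + \frac{1}{2 \cdot 34596}\right) - 10 = \left(7 + \frac{1}{2} \cdot \frac{1}{34596}\right) - 10 = \left(7 + \frac{1}{69192}\right) - 10 = \frac{484345}{69192} - 10 = - \frac{207575}{69192}$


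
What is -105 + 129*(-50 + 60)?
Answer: 1185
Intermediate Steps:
-105 + 129*(-50 + 60) = -105 + 129*10 = -105 + 1290 = 1185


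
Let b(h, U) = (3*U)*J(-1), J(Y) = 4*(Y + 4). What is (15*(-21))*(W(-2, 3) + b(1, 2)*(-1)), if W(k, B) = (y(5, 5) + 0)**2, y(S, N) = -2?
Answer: 21420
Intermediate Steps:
J(Y) = 16 + 4*Y (J(Y) = 4*(4 + Y) = 16 + 4*Y)
b(h, U) = 36*U (b(h, U) = (3*U)*(16 + 4*(-1)) = (3*U)*(16 - 4) = (3*U)*12 = 36*U)
W(k, B) = 4 (W(k, B) = (-2 + 0)**2 = (-2)**2 = 4)
(15*(-21))*(W(-2, 3) + b(1, 2)*(-1)) = (15*(-21))*(4 + (36*2)*(-1)) = -315*(4 + 72*(-1)) = -315*(4 - 72) = -315*(-68) = 21420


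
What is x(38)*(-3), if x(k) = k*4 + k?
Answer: -570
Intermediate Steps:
x(k) = 5*k (x(k) = 4*k + k = 5*k)
x(38)*(-3) = (5*38)*(-3) = 190*(-3) = -570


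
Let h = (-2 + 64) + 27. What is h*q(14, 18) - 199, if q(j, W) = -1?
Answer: -288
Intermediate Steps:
h = 89 (h = 62 + 27 = 89)
h*q(14, 18) - 199 = 89*(-1) - 199 = -89 - 199 = -288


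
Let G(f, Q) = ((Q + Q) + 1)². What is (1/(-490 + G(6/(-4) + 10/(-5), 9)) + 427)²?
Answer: 3034026724/16641 ≈ 1.8232e+5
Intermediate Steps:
G(f, Q) = (1 + 2*Q)² (G(f, Q) = (2*Q + 1)² = (1 + 2*Q)²)
(1/(-490 + G(6/(-4) + 10/(-5), 9)) + 427)² = (1/(-490 + (1 + 2*9)²) + 427)² = (1/(-490 + (1 + 18)²) + 427)² = (1/(-490 + 19²) + 427)² = (1/(-490 + 361) + 427)² = (1/(-129) + 427)² = (-1/129 + 427)² = (55082/129)² = 3034026724/16641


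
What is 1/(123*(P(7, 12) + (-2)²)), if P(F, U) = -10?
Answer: -1/738 ≈ -0.0013550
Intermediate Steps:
1/(123*(P(7, 12) + (-2)²)) = 1/(123*(-10 + (-2)²)) = 1/(123*(-10 + 4)) = 1/(123*(-6)) = 1/(-738) = -1/738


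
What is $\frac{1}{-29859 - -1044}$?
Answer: $- \frac{1}{28815} \approx -3.4704 \cdot 10^{-5}$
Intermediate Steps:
$\frac{1}{-29859 - -1044} = \frac{1}{-29859 + \left(-48802 + 49846\right)} = \frac{1}{-29859 + 1044} = \frac{1}{-28815} = - \frac{1}{28815}$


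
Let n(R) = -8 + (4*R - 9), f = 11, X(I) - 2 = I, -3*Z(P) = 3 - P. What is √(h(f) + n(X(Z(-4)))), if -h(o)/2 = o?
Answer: 11*I*√3/3 ≈ 6.3509*I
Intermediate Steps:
Z(P) = -1 + P/3 (Z(P) = -(3 - P)/3 = -1 + P/3)
X(I) = 2 + I
h(o) = -2*o
n(R) = -17 + 4*R (n(R) = -8 + (-9 + 4*R) = -17 + 4*R)
√(h(f) + n(X(Z(-4)))) = √(-2*11 + (-17 + 4*(2 + (-1 + (⅓)*(-4))))) = √(-22 + (-17 + 4*(2 + (-1 - 4/3)))) = √(-22 + (-17 + 4*(2 - 7/3))) = √(-22 + (-17 + 4*(-⅓))) = √(-22 + (-17 - 4/3)) = √(-22 - 55/3) = √(-121/3) = 11*I*√3/3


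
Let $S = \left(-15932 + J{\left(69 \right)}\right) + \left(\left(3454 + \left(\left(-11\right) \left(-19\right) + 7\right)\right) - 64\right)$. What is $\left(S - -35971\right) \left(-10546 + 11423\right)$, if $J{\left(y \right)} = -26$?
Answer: $20713863$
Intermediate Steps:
$S = -12352$ ($S = \left(-15932 - 26\right) + \left(\left(3454 + \left(\left(-11\right) \left(-19\right) + 7\right)\right) - 64\right) = -15958 + \left(\left(3454 + \left(209 + 7\right)\right) - 64\right) = -15958 + \left(\left(3454 + 216\right) - 64\right) = -15958 + \left(3670 - 64\right) = -15958 + 3606 = -12352$)
$\left(S - -35971\right) \left(-10546 + 11423\right) = \left(-12352 - -35971\right) \left(-10546 + 11423\right) = \left(-12352 + 35971\right) 877 = 23619 \cdot 877 = 20713863$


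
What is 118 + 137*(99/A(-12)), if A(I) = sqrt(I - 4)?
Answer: 118 - 13563*I/4 ≈ 118.0 - 3390.8*I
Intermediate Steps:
A(I) = sqrt(-4 + I) (A(I) = sqrt(I - 1*4) = sqrt(I - 4) = sqrt(-4 + I))
118 + 137*(99/A(-12)) = 118 + 137*(99/(sqrt(-4 - 12))) = 118 + 137*(99/(sqrt(-16))) = 118 + 137*(99/((4*I))) = 118 + 137*(99*(-I/4)) = 118 + 137*(-99*I/4) = 118 - 13563*I/4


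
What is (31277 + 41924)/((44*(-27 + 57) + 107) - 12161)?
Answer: -73201/10734 ≈ -6.8195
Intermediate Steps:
(31277 + 41924)/((44*(-27 + 57) + 107) - 12161) = 73201/((44*30 + 107) - 12161) = 73201/((1320 + 107) - 12161) = 73201/(1427 - 12161) = 73201/(-10734) = 73201*(-1/10734) = -73201/10734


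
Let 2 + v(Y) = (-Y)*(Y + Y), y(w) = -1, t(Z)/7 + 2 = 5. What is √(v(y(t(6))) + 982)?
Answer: √978 ≈ 31.273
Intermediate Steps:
t(Z) = 21 (t(Z) = -14 + 7*5 = -14 + 35 = 21)
v(Y) = -2 - 2*Y² (v(Y) = -2 + (-Y)*(Y + Y) = -2 + (-Y)*(2*Y) = -2 - 2*Y²)
√(v(y(t(6))) + 982) = √((-2 - 2*(-1)²) + 982) = √((-2 - 2*1) + 982) = √((-2 - 2) + 982) = √(-4 + 982) = √978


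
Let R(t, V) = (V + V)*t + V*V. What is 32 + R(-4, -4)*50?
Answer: 2432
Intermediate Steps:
R(t, V) = V² + 2*V*t (R(t, V) = (2*V)*t + V² = 2*V*t + V² = V² + 2*V*t)
32 + R(-4, -4)*50 = 32 - 4*(-4 + 2*(-4))*50 = 32 - 4*(-4 - 8)*50 = 32 - 4*(-12)*50 = 32 + 48*50 = 32 + 2400 = 2432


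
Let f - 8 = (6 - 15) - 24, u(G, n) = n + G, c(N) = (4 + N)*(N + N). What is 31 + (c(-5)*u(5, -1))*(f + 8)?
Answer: -649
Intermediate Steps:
c(N) = 2*N*(4 + N) (c(N) = (4 + N)*(2*N) = 2*N*(4 + N))
u(G, n) = G + n
f = -25 (f = 8 + ((6 - 15) - 24) = 8 + (-9 - 24) = 8 - 33 = -25)
31 + (c(-5)*u(5, -1))*(f + 8) = 31 + ((2*(-5)*(4 - 5))*(5 - 1))*(-25 + 8) = 31 + ((2*(-5)*(-1))*4)*(-17) = 31 + (10*4)*(-17) = 31 + 40*(-17) = 31 - 680 = -649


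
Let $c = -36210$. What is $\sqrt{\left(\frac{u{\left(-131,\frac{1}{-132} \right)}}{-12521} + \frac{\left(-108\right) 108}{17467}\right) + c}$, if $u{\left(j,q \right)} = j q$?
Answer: $\frac{5 i \sqrt{301785986132806140994083}}{14434484262} \approx 190.29 i$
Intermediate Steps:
$\sqrt{\left(\frac{u{\left(-131,\frac{1}{-132} \right)}}{-12521} + \frac{\left(-108\right) 108}{17467}\right) + c} = \sqrt{\left(\frac{\left(-131\right) \frac{1}{-132}}{-12521} + \frac{\left(-108\right) 108}{17467}\right) - 36210} = \sqrt{\left(\left(-131\right) \left(- \frac{1}{132}\right) \left(- \frac{1}{12521}\right) - \frac{11664}{17467}\right) - 36210} = \sqrt{\left(\frac{131}{132} \left(- \frac{1}{12521}\right) - \frac{11664}{17467}\right) - 36210} = \sqrt{\left(- \frac{131}{1652772} - \frac{11664}{17467}\right) - 36210} = \sqrt{- \frac{19280220785}{28868968524} - 36210} = \sqrt{- \frac{1045364630474825}{28868968524}} = \frac{5 i \sqrt{301785986132806140994083}}{14434484262}$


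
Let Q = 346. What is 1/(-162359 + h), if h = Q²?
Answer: -1/42643 ≈ -2.3450e-5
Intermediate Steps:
h = 119716 (h = 346² = 119716)
1/(-162359 + h) = 1/(-162359 + 119716) = 1/(-42643) = -1/42643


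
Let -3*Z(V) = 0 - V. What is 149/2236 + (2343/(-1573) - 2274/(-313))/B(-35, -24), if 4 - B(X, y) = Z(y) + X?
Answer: 68575565/361831756 ≈ 0.18952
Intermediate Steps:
Z(V) = V/3 (Z(V) = -(0 - V)/3 = -(-1)*V/3 = V/3)
B(X, y) = 4 - X - y/3 (B(X, y) = 4 - (y/3 + X) = 4 - (X + y/3) = 4 + (-X - y/3) = 4 - X - y/3)
149/2236 + (2343/(-1573) - 2274/(-313))/B(-35, -24) = 149/2236 + (2343/(-1573) - 2274/(-313))/(4 - 1*(-35) - ⅓*(-24)) = 149*(1/2236) + (2343*(-1/1573) - 2274*(-1/313))/(4 + 35 + 8) = 149/2236 + (-213/143 + 2274/313)/47 = 149/2236 + (258513/44759)*(1/47) = 149/2236 + 258513/2103673 = 68575565/361831756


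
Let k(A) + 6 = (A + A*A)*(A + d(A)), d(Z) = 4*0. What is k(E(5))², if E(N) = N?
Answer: 20736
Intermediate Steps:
d(Z) = 0
k(A) = -6 + A*(A + A²) (k(A) = -6 + (A + A*A)*(A + 0) = -6 + (A + A²)*A = -6 + A*(A + A²))
k(E(5))² = (-6 + 5² + 5³)² = (-6 + 25 + 125)² = 144² = 20736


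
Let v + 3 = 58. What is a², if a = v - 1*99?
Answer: 1936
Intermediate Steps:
v = 55 (v = -3 + 58 = 55)
a = -44 (a = 55 - 1*99 = 55 - 99 = -44)
a² = (-44)² = 1936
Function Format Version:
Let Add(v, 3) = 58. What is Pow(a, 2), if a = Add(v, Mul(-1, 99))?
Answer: 1936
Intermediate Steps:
v = 55 (v = Add(-3, 58) = 55)
a = -44 (a = Add(55, Mul(-1, 99)) = Add(55, -99) = -44)
Pow(a, 2) = Pow(-44, 2) = 1936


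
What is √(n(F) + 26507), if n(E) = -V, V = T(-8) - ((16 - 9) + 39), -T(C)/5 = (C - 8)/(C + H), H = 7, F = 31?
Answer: √26633 ≈ 163.20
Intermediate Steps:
T(C) = -5*(-8 + C)/(7 + C) (T(C) = -5*(C - 8)/(C + 7) = -5*(-8 + C)/(7 + C))
V = -126 (V = 5*(8 - 1*(-8))/(7 - 8) - ((16 - 9) + 39) = 5*(8 + 8)/(-1) - (7 + 39) = 5*(-1)*16 - 1*46 = -80 - 46 = -126)
n(E) = 126 (n(E) = -1*(-126) = 126)
√(n(F) + 26507) = √(126 + 26507) = √26633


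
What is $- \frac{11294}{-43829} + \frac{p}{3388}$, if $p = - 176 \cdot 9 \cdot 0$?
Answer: $\frac{11294}{43829} \approx 0.25768$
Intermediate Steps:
$p = 0$ ($p = \left(-176\right) 0 = 0$)
$- \frac{11294}{-43829} + \frac{p}{3388} = - \frac{11294}{-43829} + \frac{0}{3388} = \left(-11294\right) \left(- \frac{1}{43829}\right) + 0 \cdot \frac{1}{3388} = \frac{11294}{43829} + 0 = \frac{11294}{43829}$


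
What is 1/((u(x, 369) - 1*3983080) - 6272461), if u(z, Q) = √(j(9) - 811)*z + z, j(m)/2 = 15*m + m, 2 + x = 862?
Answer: -10254681/105158869222561 - 860*I*√523/105158869222561 ≈ -9.7516e-8 - 1.8703e-10*I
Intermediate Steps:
x = 860 (x = -2 + 862 = 860)
j(m) = 32*m (j(m) = 2*(15*m + m) = 2*(16*m) = 32*m)
u(z, Q) = z + I*z*√523 (u(z, Q) = √(32*9 - 811)*z + z = √(288 - 811)*z + z = √(-523)*z + z = (I*√523)*z + z = I*z*√523 + z = z + I*z*√523)
1/((u(x, 369) - 1*3983080) - 6272461) = 1/((860*(1 + I*√523) - 1*3983080) - 6272461) = 1/(((860 + 860*I*√523) - 3983080) - 6272461) = 1/((-3982220 + 860*I*√523) - 6272461) = 1/(-10254681 + 860*I*√523)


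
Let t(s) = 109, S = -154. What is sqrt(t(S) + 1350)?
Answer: sqrt(1459) ≈ 38.197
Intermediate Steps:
sqrt(t(S) + 1350) = sqrt(109 + 1350) = sqrt(1459)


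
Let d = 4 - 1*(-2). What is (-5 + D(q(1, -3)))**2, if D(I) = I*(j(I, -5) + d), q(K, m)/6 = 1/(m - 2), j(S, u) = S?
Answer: 72361/625 ≈ 115.78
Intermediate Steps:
d = 6 (d = 4 + 2 = 6)
q(K, m) = 6/(-2 + m) (q(K, m) = 6/(m - 2) = 6/(-2 + m))
D(I) = I*(6 + I) (D(I) = I*(I + 6) = I*(6 + I))
(-5 + D(q(1, -3)))**2 = (-5 + (6/(-2 - 3))*(6 + 6/(-2 - 3)))**2 = (-5 + (6/(-5))*(6 + 6/(-5)))**2 = (-5 + (6*(-1/5))*(6 + 6*(-1/5)))**2 = (-5 - 6*(6 - 6/5)/5)**2 = (-5 - 6/5*24/5)**2 = (-5 - 144/25)**2 = (-269/25)**2 = 72361/625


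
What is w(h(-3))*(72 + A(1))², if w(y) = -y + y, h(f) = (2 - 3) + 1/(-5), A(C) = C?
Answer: 0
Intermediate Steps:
h(f) = -6/5 (h(f) = -1 - ⅕ = -6/5)
w(y) = 0
w(h(-3))*(72 + A(1))² = 0*(72 + 1)² = 0*73² = 0*5329 = 0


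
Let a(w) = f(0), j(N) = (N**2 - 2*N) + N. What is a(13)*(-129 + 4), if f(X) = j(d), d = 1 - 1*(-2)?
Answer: -750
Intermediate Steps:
d = 3 (d = 1 + 2 = 3)
j(N) = N**2 - N
f(X) = 6 (f(X) = 3*(-1 + 3) = 3*2 = 6)
a(w) = 6
a(13)*(-129 + 4) = 6*(-129 + 4) = 6*(-125) = -750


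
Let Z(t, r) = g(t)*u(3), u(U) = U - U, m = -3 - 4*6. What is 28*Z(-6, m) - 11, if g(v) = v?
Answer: -11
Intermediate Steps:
m = -27 (m = -3 - 24 = -27)
u(U) = 0
Z(t, r) = 0 (Z(t, r) = t*0 = 0)
28*Z(-6, m) - 11 = 28*0 - 11 = 0 - 11 = -11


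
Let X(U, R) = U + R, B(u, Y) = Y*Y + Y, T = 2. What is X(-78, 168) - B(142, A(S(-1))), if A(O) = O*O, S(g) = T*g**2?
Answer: 70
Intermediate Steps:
S(g) = 2*g**2
A(O) = O**2
B(u, Y) = Y + Y**2 (B(u, Y) = Y**2 + Y = Y + Y**2)
X(U, R) = R + U
X(-78, 168) - B(142, A(S(-1))) = (168 - 78) - (2*(-1)**2)**2*(1 + (2*(-1)**2)**2) = 90 - (2*1)**2*(1 + (2*1)**2) = 90 - 2**2*(1 + 2**2) = 90 - 4*(1 + 4) = 90 - 4*5 = 90 - 1*20 = 90 - 20 = 70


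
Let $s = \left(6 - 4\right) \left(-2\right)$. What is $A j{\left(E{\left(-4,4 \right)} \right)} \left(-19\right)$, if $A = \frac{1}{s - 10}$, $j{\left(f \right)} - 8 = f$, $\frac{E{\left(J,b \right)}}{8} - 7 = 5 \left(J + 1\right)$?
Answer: $-76$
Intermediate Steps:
$E{\left(J,b \right)} = 96 + 40 J$ ($E{\left(J,b \right)} = 56 + 8 \cdot 5 \left(J + 1\right) = 56 + 8 \cdot 5 \left(1 + J\right) = 56 + 8 \left(5 + 5 J\right) = 56 + \left(40 + 40 J\right) = 96 + 40 J$)
$s = -4$ ($s = 2 \left(-2\right) = -4$)
$j{\left(f \right)} = 8 + f$
$A = - \frac{1}{14}$ ($A = \frac{1}{-4 - 10} = \frac{1}{-14} = - \frac{1}{14} \approx -0.071429$)
$A j{\left(E{\left(-4,4 \right)} \right)} \left(-19\right) = - \frac{8 + \left(96 + 40 \left(-4\right)\right)}{14} \left(-19\right) = - \frac{8 + \left(96 - 160\right)}{14} \left(-19\right) = - \frac{8 - 64}{14} \left(-19\right) = \left(- \frac{1}{14}\right) \left(-56\right) \left(-19\right) = 4 \left(-19\right) = -76$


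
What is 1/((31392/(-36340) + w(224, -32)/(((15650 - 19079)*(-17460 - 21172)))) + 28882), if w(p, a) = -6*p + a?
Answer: 150435253485/4344741037376582 ≈ 3.4625e-5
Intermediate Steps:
w(p, a) = a - 6*p
1/((31392/(-36340) + w(224, -32)/(((15650 - 19079)*(-17460 - 21172)))) + 28882) = 1/((31392/(-36340) + (-32 - 6*224)/(((15650 - 19079)*(-17460 - 21172)))) + 28882) = 1/((31392*(-1/36340) + (-32 - 1344)/((-3429*(-38632)))) + 28882) = 1/((-7848/9085 - 1376/132469128) + 28882) = 1/((-7848/9085 - 1376*1/132469128) + 28882) = 1/((-7848/9085 - 172/16558641) + 28882) = 1/(-129953777188/150435253485 + 28882) = 1/(4344741037376582/150435253485) = 150435253485/4344741037376582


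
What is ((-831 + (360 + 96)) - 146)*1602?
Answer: -834642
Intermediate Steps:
((-831 + (360 + 96)) - 146)*1602 = ((-831 + 456) - 146)*1602 = (-375 - 146)*1602 = -521*1602 = -834642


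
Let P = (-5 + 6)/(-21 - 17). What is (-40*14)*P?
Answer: 280/19 ≈ 14.737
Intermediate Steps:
P = -1/38 (P = 1/(-38) = 1*(-1/38) = -1/38 ≈ -0.026316)
(-40*14)*P = -40*14*(-1/38) = -560*(-1/38) = 280/19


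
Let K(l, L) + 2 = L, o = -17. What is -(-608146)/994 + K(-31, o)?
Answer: 42090/71 ≈ 592.82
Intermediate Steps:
K(l, L) = -2 + L
-(-608146)/994 + K(-31, o) = -(-608146)/994 + (-2 - 17) = -(-608146)/994 - 19 = -847*(-359/497) - 19 = 43439/71 - 19 = 42090/71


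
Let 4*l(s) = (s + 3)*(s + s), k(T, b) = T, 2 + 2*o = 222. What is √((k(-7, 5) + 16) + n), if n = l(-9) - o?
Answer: I*√74 ≈ 8.6023*I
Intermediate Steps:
o = 110 (o = -1 + (½)*222 = -1 + 111 = 110)
l(s) = s*(3 + s)/2 (l(s) = ((s + 3)*(s + s))/4 = ((3 + s)*(2*s))/4 = (2*s*(3 + s))/4 = s*(3 + s)/2)
n = -83 (n = (½)*(-9)*(3 - 9) - 1*110 = (½)*(-9)*(-6) - 110 = 27 - 110 = -83)
√((k(-7, 5) + 16) + n) = √((-7 + 16) - 83) = √(9 - 83) = √(-74) = I*√74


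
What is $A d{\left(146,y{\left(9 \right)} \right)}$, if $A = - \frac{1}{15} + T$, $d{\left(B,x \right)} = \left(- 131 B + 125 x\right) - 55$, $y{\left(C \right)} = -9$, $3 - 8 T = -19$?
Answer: $- \frac{1634633}{30} \approx -54488.0$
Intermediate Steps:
$T = \frac{11}{4}$ ($T = \frac{3}{8} - - \frac{19}{8} = \frac{3}{8} + \frac{19}{8} = \frac{11}{4} \approx 2.75$)
$d{\left(B,x \right)} = -55 - 131 B + 125 x$
$A = \frac{161}{60}$ ($A = - \frac{1}{15} + \frac{11}{4} = \frac{161}{60} \approx 2.6833$)
$A d{\left(146,y{\left(9 \right)} \right)} = \frac{161 \left(-55 - 19126 + 125 \left(-9\right)\right)}{60} = \frac{161 \left(-55 - 19126 - 1125\right)}{60} = \frac{161}{60} \left(-20306\right) = - \frac{1634633}{30}$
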